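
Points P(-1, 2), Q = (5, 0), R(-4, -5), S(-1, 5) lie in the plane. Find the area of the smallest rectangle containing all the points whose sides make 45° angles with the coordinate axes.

In coordinates u = x + y, v = x − y the rectangle is axis-aligned; the map (x,y)→(u,v) scales areas by 2.
u-values: 1, 5, -9, 4; range = 5 − (-9) = 14.
v-values: -3, 5, 1, -6; range = 5 − (-6) = 11.
Area = (14 × 11) / 2 = 77.

77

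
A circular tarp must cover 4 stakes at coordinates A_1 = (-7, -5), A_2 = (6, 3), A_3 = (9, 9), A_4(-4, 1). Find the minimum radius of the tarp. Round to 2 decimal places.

10.63

The farthest pair is A_1–A_3 with squared distance 452. The circle on this segment as diameter has centre (1, 2) and r² = 452/4 = 113.
Check A_2: distance² to centre = 26 ≤ 113, so it lies inside.
All remaining points lie in this disk, and no smaller disk contains both endpoints, so this is the minimum enclosing circle.
r = √113 ≈ 10.63.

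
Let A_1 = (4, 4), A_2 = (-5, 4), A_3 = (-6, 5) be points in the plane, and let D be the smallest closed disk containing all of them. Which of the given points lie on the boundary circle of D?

Side lengths²: A_1A_2² = 81, A_1A_3² = 101, A_2A_3² = 2.
Since A_1A_3² = 101 ≥ 81 + 2 = 83, the angle opposite A_1A_3 is not acute, so the smallest enclosing circle has A_1A_3 as diameter.
Centre = midpoint of A_1A_3 = (-1, 4.5), r² = 101/4 = 25.25.
The points at distance exactly r from the centre are A_1, A_3 — 2 points.

A_1, A_3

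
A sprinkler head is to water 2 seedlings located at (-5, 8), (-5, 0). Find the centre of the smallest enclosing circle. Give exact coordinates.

The smallest circle enclosing two points has them as diameter endpoints.
Centre = midpoint = (-5, 4); r² = |(-5, 8)−(-5, 0)|²/4 = 64/4 = 16.
Centre = (-5, 4).

(-5, 4)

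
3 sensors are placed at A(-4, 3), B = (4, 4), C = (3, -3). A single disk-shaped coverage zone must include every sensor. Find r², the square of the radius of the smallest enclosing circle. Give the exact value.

Side lengths²: AB² = 65, AC² = 85, BC² = 50.
Since AC² = 85 < 65 + 50 = 115, the triangle is acute, so the smallest enclosing circle is the circumcircle.
Circumcentre = (7/22, 21/22), r² = 5525/242.

5525/242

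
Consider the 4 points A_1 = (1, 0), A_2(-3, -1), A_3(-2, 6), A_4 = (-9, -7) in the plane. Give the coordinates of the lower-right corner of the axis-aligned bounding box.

x-range [-9, 1], y-range [-7, 6].
The lower-right corner is (1, -7).

(1, -7)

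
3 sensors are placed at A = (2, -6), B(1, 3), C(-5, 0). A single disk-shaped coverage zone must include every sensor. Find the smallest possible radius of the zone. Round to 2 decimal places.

4.91

Side lengths²: AB² = 82, AC² = 85, BC² = 45.
Since AC² = 85 < 82 + 45 = 127, the triangle is acute, so the smallest enclosing circle is the circumcircle.
Circumcentre = (-15/38, -65/38), r² = 17425/722.
r = √(17425/722) ≈ 4.91.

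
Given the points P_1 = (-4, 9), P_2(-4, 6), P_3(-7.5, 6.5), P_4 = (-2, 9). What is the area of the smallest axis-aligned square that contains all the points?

30.25

The bounding box has width 5.5 and height 3.
An axis-aligned square enclosing the set must have side ≥ max(width, height).
So the minimum side is max(5.5, 3) = 5.5.
Area = 5.5² = 30.25.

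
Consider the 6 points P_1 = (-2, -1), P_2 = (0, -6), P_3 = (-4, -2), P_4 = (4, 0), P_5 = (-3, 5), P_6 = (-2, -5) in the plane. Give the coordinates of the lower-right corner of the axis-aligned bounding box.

x-range [-4, 4], y-range [-6, 5].
The lower-right corner is (4, -6).

(4, -6)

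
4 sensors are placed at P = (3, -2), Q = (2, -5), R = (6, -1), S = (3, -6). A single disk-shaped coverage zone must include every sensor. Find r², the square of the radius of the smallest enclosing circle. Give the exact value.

The farthest pair is R–S with squared distance 34. The circle on this segment as diameter has centre (4.5, -3.5) and r² = 34/4 = 8.5.
Check P: distance² to centre = 4.5 ≤ 8.5, so it lies inside.
All remaining points lie in this disk, and no smaller disk contains both endpoints, so this is the minimum enclosing circle.

8.5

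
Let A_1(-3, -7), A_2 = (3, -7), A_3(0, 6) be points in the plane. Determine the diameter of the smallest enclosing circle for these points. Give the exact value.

Side lengths²: A_1A_2² = 36, A_1A_3² = 178, A_2A_3² = 178.
Since A_2A_3² = 178 < 178 + 36 = 214, the triangle is acute, so the smallest enclosing circle is the circumcircle.
Circumcentre = (0, -11/13), r² = 7921/169.
Diameter = 2r = 2√(7921/169) = 178/13.

178/13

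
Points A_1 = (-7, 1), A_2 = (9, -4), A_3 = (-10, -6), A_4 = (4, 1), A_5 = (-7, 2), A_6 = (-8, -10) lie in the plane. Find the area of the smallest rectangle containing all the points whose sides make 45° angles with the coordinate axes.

253

In coordinates u = x + y, v = x − y the rectangle is axis-aligned; the map (x,y)→(u,v) scales areas by 2.
u-values: -6, 5, -16, 5, -5, -18; range = 5 − (-18) = 23.
v-values: -8, 13, -4, 3, -9, 2; range = 13 − (-9) = 22.
Area = (23 × 22) / 2 = 253.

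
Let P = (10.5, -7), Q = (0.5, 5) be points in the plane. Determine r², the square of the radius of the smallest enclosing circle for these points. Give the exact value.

61

The smallest circle enclosing two points has them as diameter endpoints.
Centre = midpoint = (5.5, -1); r² = |PQ|²/4 = 244/4 = 61.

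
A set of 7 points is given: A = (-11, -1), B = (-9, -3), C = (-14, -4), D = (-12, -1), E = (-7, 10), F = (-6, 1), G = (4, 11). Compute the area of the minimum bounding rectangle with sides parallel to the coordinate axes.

x ranges over [-14, 4], width 18.
y ranges over [-4, 11], height 15.
Area = 18 × 15 = 270.

270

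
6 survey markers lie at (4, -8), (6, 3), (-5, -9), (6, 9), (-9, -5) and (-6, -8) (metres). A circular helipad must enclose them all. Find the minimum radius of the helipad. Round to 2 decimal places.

10.55

A smallest enclosing disk is always determined by at most three of the input points on its boundary.
The minimum enclosing circle is determined by three boundary points: (-5, -9), (6, 9), (-9, -5).
Their circumcentre is (11/58, 11/58) with r² = 187345/1682.
The farthest remaining point (-6, -8) is at distance² 177253/1682 ≤ 187345/1682.
r = √(187345/1682) ≈ 10.55.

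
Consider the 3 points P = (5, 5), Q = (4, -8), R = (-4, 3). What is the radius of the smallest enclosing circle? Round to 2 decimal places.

Side lengths²: PQ² = 170, PR² = 85, QR² = 185.
Since QR² = 185 < 170 + 85 = 255, the triangle is acute, so the smallest enclosing circle is the circumcircle.
Circumcentre = (77/46, -59/46), r² = 53465/1058.
r = √(53465/1058) ≈ 7.11.

7.11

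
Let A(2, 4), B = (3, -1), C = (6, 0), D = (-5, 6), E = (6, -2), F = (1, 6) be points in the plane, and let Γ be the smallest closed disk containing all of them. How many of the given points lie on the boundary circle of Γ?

A smallest enclosing disk is always determined by at most three of the input points on its boundary.
The farthest pair is D–E with squared distance 185. The circle on this segment as diameter has centre (0.5, 2) and r² = 185/4 = 46.25.
Check A: distance² to centre = 6.25 ≤ 46.25, so it lies inside.
All remaining points lie in this disk, and no smaller disk contains both endpoints, so this is the minimum enclosing circle.
The points at distance exactly r from the centre are D, E — 2 points.

2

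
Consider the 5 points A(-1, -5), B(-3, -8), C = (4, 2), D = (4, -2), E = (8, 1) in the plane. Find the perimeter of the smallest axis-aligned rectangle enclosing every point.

Width = max x − min x = 8 − (-3) = 11.
Height = max y − min y = 2 − (-8) = 10.
Perimeter = 2(11 + 10) = 42.

42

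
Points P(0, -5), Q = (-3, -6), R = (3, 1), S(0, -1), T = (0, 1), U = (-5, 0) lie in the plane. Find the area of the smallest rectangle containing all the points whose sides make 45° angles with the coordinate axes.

65

In coordinates u = x + y, v = x − y the rectangle is axis-aligned; the map (x,y)→(u,v) scales areas by 2.
u-values: -5, -9, 4, -1, 1, -5; range = 4 − (-9) = 13.
v-values: 5, 3, 2, 1, -1, -5; range = 5 − (-5) = 10.
Area = (13 × 10) / 2 = 65.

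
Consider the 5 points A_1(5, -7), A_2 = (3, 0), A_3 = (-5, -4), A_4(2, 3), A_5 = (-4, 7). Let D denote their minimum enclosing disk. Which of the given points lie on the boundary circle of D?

A_1, A_5

By Welzl's lemma the MEC is supported by two points (diametrically opposite) or three points (on a circumcircle).
The farthest pair is A_1–A_5 with squared distance 277. The circle on this segment as diameter has centre (0.5, 0) and r² = 277/4 = 69.25.
Check A_2: distance² to centre = 6.25 ≤ 69.25, so it lies inside.
All remaining points lie in this disk, and no smaller disk contains both endpoints, so this is the minimum enclosing circle.
The points at distance exactly r from the centre are A_1, A_5 — 2 points.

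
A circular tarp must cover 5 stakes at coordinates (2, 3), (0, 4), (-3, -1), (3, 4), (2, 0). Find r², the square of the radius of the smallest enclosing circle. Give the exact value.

The minimum enclosing circle of a finite set is fixed by two of the points (as a diameter) or three (as a circumcircle).
The farthest pair is (-3, -1)–(3, 4) with squared distance 61. The circle on this segment as diameter has centre (0, 1.5) and r² = 61/4 = 15.25.
Check (2, 3): distance² to centre = 6.25 ≤ 15.25, so it lies inside.
All remaining points lie in this disk, and no smaller disk contains both endpoints, so this is the minimum enclosing circle.

15.25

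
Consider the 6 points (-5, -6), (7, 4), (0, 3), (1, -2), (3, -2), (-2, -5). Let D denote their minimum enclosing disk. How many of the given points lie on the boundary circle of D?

The farthest pair is (-5, -6)–(7, 4) with squared distance 244. The circle on this segment as diameter has centre (1, -1) and r² = 244/4 = 61.
Check (0, 3): distance² to centre = 17 ≤ 61, so it lies inside.
All remaining points lie in this disk, and no smaller disk contains both endpoints, so this is the minimum enclosing circle.
The points at distance exactly r from the centre are (-5, -6), (7, 4) — 2 points.

2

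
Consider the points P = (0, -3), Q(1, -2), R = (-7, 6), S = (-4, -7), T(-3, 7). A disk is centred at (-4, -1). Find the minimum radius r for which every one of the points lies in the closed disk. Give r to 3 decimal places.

The required radius is the distance from (-4, -1) to the farthest point.
Squared distances: 20, 26, 58, 36, 65.
Maximum is 65, attained at T.
r = √65 ≈ 8.062.

8.062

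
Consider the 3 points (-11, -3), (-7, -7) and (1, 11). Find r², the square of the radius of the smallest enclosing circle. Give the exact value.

97

Call the three points A, B, C in the order given.
Side lengths²: AB² = 32, AC² = 340, BC² = 388.
Since BC² = 388 ≥ 340 + 32 = 372, the angle opposite BC is not acute, so the smallest enclosing circle has BC as diameter.
Centre = midpoint of BC = (-3, 2), r² = 388/4 = 97.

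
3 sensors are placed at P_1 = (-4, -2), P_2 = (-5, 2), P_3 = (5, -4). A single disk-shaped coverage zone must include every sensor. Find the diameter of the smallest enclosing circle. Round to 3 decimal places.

Side lengths²: P_1P_2² = 17, P_1P_3² = 85, P_2P_3² = 136.
Since P_2P_3² = 136 ≥ 85 + 17 = 102, the angle opposite P_2P_3 is not acute, so the smallest enclosing circle has P_2P_3 as diameter.
Centre = midpoint of P_2P_3 = (0, -1), r² = 136/4 = 34.
Diameter = 2r = 2√34 ≈ 11.662.

11.662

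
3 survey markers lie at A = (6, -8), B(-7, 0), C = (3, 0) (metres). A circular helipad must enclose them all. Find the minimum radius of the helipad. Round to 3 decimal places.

Side lengths²: AB² = 233, AC² = 73, BC² = 100.
Since AB² = 233 ≥ 100 + 73 = 173, the angle opposite AB is not acute, so the smallest enclosing circle has AB as diameter.
Centre = midpoint of AB = (-0.5, -4), r² = 233/4 = 58.25.
r = √(58.25) ≈ 7.632.

7.632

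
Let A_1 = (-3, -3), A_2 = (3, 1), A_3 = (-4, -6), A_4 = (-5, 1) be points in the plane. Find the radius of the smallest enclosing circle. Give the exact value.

By Welzl's lemma the MEC is supported by two points (diametrically opposite) or three points (on a circumcircle).
The minimum enclosing circle is determined by three boundary points: A_2, A_3, A_4.
Their circumcentre is (-1, -2) with r² = 25.
The farthest remaining point A_1 is at distance² 5 ≤ 25.
r = √25 = 5.

5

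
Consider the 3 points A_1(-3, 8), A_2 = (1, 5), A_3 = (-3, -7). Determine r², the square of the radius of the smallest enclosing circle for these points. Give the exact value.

Side lengths²: A_1A_2² = 25, A_1A_3² = 225, A_2A_3² = 160.
Since A_1A_3² = 225 ≥ 160 + 25 = 185, the angle opposite A_1A_3 is not acute, so the smallest enclosing circle has A_1A_3 as diameter.
Centre = midpoint of A_1A_3 = (-3, 0.5), r² = 225/4 = 56.25.

56.25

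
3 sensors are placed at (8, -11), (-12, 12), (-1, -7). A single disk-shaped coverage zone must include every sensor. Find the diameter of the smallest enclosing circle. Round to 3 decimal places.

30.480

Call the three points A, B, C in the order given.
Side lengths²: AB² = 929, AC² = 97, BC² = 482.
Since AB² = 929 ≥ 482 + 97 = 579, the angle opposite AB is not acute, so the smallest enclosing circle has AB as diameter.
Centre = midpoint of AB = (-2, 0.5), r² = 929/4 = 232.25.
Diameter = 2r = 2√(232.25) ≈ 30.480.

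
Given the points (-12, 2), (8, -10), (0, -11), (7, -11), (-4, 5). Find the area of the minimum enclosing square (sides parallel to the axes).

The bounding box has width 20 and height 16.
An axis-aligned square enclosing the set must have side ≥ max(width, height).
So the minimum side is max(20, 16) = 20.
Area = 20² = 400.

400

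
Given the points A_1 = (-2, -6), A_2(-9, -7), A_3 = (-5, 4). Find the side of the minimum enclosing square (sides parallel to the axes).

The bounding box has width 7 and height 11.
An axis-aligned square enclosing the set must have side ≥ max(width, height).
So the minimum side is max(7, 11) = 11.

11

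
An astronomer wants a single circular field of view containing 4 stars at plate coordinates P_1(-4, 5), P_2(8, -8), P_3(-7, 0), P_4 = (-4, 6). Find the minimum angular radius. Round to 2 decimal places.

The minimum enclosing circle of a finite set is fixed by two of the points (as a diameter) or three (as a circumcircle).
The farthest pair is P_2–P_4 with squared distance 340. The circle on this segment as diameter has centre (2, -1) and r² = 340/4 = 85.
Check P_1: distance² to centre = 72 ≤ 85, so it lies inside.
All remaining points lie in this disk, and no smaller disk contains both endpoints, so this is the minimum enclosing circle.
r = √85 ≈ 9.22.

9.22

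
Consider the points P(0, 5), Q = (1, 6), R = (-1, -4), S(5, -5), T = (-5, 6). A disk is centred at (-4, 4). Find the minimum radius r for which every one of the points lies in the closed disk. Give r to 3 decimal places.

12.728

The required radius is the distance from (-4, 4) to the farthest point.
Squared distances: 17, 29, 73, 162, 5.
Maximum is 162, attained at S.
r = √162 ≈ 12.728.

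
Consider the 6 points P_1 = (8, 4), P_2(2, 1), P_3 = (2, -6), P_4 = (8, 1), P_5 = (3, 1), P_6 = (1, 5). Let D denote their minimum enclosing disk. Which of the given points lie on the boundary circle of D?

The minimum enclosing circle is determined by three boundary points: P_1, P_3, P_6.
Their circumcentre is (145/38, -11/38) with r² = 25925/722.
The farthest remaining point P_4 is at distance² 13841/722 ≤ 25925/722.
The points at distance exactly r from the centre are P_1, P_3, P_6 — 3 points.

P_1, P_3, P_6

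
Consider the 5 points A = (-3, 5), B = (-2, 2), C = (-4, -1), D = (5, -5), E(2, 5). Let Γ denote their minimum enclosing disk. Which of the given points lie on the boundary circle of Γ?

A, D

A smallest enclosing disk is always determined by at most three of the input points on its boundary.
The farthest pair is A–D with squared distance 164. The circle on this segment as diameter has centre (1, 0) and r² = 164/4 = 41.
Check B: distance² to centre = 13 ≤ 41, so it lies inside.
All remaining points lie in this disk, and no smaller disk contains both endpoints, so this is the minimum enclosing circle.
The points at distance exactly r from the centre are A, D — 2 points.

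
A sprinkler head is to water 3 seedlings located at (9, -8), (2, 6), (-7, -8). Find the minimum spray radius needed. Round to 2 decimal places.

9.30

Call the three points A, B, C in the order given.
Side lengths²: AB² = 245, AC² = 256, BC² = 277.
Since BC² = 277 < 256 + 245 = 501, the triangle is acute, so the smallest enclosing circle is the circumcircle.
Circumcentre = (1, -3.25), r² = 86.5625.
r = √(86.5625) ≈ 9.30.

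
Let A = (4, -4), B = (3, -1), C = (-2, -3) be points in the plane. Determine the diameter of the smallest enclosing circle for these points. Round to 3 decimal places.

Side lengths²: AB² = 10, AC² = 37, BC² = 29.
Since AC² = 37 < 29 + 10 = 39, the triangle is acute, so the smallest enclosing circle is the circumcircle.
Circumcentre = (35/34, -113/34), r² = 5365/578.
Diameter = 2r = 2√(5365/578) ≈ 6.093.

6.093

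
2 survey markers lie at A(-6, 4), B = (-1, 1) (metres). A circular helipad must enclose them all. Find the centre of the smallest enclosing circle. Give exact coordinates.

(-3.5, 2.5)

The smallest circle enclosing two points has them as diameter endpoints.
Centre = midpoint = (-3.5, 2.5); r² = |AB|²/4 = 34/4 = 8.5.
Centre = (-3.5, 2.5).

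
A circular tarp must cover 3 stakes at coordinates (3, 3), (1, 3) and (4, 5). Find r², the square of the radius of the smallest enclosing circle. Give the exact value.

Call the three points A, B, C in the order given.
Side lengths²: AB² = 4, AC² = 5, BC² = 13.
Since BC² = 13 ≥ 5 + 4 = 9, the angle opposite BC is not acute, so the smallest enclosing circle has BC as diameter.
Centre = midpoint of BC = (2.5, 4), r² = 13/4 = 3.25.

3.25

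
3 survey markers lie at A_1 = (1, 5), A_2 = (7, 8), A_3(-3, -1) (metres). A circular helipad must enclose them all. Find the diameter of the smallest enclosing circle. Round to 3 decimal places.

Side lengths²: A_1A_2² = 45, A_1A_3² = 52, A_2A_3² = 181.
Since A_2A_3² = 181 ≥ 52 + 45 = 97, the angle opposite A_2A_3 is not acute, so the smallest enclosing circle has A_2A_3 as diameter.
Centre = midpoint of A_2A_3 = (2, 3.5), r² = 181/4 = 45.25.
Diameter = 2r = 2√(45.25) ≈ 13.454.

13.454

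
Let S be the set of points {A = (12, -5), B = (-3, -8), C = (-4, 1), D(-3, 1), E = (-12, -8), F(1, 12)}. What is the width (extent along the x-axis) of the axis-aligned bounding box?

24

max x = 12, min x = -12, so width = 24.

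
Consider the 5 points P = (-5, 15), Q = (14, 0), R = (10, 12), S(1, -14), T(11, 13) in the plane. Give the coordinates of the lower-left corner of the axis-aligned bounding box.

(-5, -14)

x-range [-5, 14], y-range [-14, 15].
The lower-left corner is (-5, -14).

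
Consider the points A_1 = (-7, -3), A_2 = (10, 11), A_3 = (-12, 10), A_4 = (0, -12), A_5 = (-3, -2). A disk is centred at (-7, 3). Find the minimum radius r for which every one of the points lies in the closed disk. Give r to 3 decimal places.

18.788

The required radius is the distance from (-7, 3) to the farthest point.
Squared distances: 36, 353, 74, 274, 41.
Maximum is 353, attained at A_2.
r = √353 ≈ 18.788.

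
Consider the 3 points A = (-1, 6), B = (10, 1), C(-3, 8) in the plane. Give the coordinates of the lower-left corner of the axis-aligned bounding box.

(-3, 1)

x-range [-3, 10], y-range [1, 8].
The lower-left corner is (-3, 1).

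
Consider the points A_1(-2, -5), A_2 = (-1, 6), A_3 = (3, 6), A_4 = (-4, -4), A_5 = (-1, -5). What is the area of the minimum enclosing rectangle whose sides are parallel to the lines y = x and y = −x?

In coordinates u = x + y, v = x − y the rectangle is axis-aligned; the map (x,y)→(u,v) scales areas by 2.
u-values: -7, 5, 9, -8, -6; range = 9 − (-8) = 17.
v-values: 3, -7, -3, 0, 4; range = 4 − (-7) = 11.
Area = (17 × 11) / 2 = 93.5.

93.5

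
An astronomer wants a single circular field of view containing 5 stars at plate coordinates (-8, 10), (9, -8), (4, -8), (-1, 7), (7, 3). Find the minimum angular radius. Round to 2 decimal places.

12.38

A smallest enclosing disk is always determined by at most three of the input points on its boundary.
The farthest pair is (-8, 10)–(9, -8) with squared distance 613. The circle on this segment as diameter has centre (0.5, 1) and r² = 613/4 = 153.25.
Check (4, -8): distance² to centre = 93.25 ≤ 153.25, so it lies inside.
All remaining points lie in this disk, and no smaller disk contains both endpoints, so this is the minimum enclosing circle.
r = √(153.25) ≈ 12.38.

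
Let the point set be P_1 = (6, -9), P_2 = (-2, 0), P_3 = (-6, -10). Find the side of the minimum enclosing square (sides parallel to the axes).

The bounding box has width 12 and height 10.
An axis-aligned square enclosing the set must have side ≥ max(width, height).
So the minimum side is max(12, 10) = 12.

12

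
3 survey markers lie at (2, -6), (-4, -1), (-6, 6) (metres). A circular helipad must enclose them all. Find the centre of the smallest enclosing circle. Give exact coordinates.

Call the three points A, B, C in the order given.
Side lengths²: AB² = 61, AC² = 208, BC² = 53.
Since AC² = 208 ≥ 61 + 53 = 114, the angle opposite AC is not acute, so the smallest enclosing circle has AC as diameter.
Centre = midpoint of AC = (-2, 0), r² = 208/4 = 52.
Centre = (-2, 0).

(-2, 0)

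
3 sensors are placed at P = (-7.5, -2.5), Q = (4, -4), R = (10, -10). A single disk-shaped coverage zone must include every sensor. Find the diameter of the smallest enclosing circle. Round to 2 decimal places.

19.04

Side lengths²: PQ² = 134.5, PR² = 362.5, QR² = 72.
Since PR² = 362.5 ≥ 134.5 + 72 = 206.5, the angle opposite PR is not acute, so the smallest enclosing circle has PR as diameter.
Centre = midpoint of PR = (1.25, -6.25), r² = 362.5/4 = 90.625.
Diameter = 2r = 2√(90.625) ≈ 19.04.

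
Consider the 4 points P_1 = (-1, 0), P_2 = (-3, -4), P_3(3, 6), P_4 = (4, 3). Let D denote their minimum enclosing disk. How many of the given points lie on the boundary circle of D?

The farthest pair is P_2–P_3 with squared distance 136. The circle on this segment as diameter has centre (0, 1) and r² = 136/4 = 34.
Check P_1: distance² to centre = 2 ≤ 34, so it lies inside.
All remaining points lie in this disk, and no smaller disk contains both endpoints, so this is the minimum enclosing circle.
The points at distance exactly r from the centre are P_2, P_3 — 2 points.

2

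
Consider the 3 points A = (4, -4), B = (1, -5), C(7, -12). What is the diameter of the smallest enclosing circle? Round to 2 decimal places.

9.22

Side lengths²: AB² = 10, AC² = 73, BC² = 85.
Since BC² = 85 ≥ 73 + 10 = 83, the angle opposite BC is not acute, so the smallest enclosing circle has BC as diameter.
Centre = midpoint of BC = (4, -8.5), r² = 85/4 = 21.25.
Diameter = 2r = 2√(21.25) ≈ 9.22.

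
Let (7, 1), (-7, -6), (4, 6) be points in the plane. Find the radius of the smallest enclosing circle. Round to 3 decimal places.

Call the three points A, B, C in the order given.
Side lengths²: AB² = 245, AC² = 34, BC² = 265.
Since BC² = 265 < 245 + 34 = 279, the triangle is acute, so the smallest enclosing circle is the circumcircle.
Circumcentre = (-27/26, -11/26), r² = 22525/338.
r = √(22525/338) ≈ 8.163.

8.163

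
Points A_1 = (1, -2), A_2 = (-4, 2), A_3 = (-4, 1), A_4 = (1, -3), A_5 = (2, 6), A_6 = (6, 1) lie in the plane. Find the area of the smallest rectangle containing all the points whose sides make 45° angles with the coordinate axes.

In coordinates u = x + y, v = x − y the rectangle is axis-aligned; the map (x,y)→(u,v) scales areas by 2.
u-values: -1, -2, -3, -2, 8, 7; range = 8 − (-3) = 11.
v-values: 3, -6, -5, 4, -4, 5; range = 5 − (-6) = 11.
Area = (11 × 11) / 2 = 60.5.

60.5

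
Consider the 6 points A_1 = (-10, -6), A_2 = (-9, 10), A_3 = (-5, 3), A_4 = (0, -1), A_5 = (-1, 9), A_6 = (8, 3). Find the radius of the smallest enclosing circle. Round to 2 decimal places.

10.63

A smallest enclosing disk is always determined by at most three of the input points on its boundary.
The minimum enclosing circle is determined by three boundary points: A_1, A_2, A_6.
Their circumcentre is (-157/62, 97/62) with r² = 217165/1922.
The farthest remaining point A_5 is at distance² 110773/1922 ≤ 217165/1922.
r = √(217165/1922) ≈ 10.63.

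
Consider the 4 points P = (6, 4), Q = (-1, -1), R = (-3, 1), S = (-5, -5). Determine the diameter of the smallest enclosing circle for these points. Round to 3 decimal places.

14.213

By Welzl's lemma the MEC is supported by two points (diametrically opposite) or three points (on a circumcircle).
The farthest pair is P–S with squared distance 202. The circle on this segment as diameter has centre (0.5, -0.5) and r² = 202/4 = 50.5.
Check Q: distance² to centre = 2.5 ≤ 50.5, so it lies inside.
All remaining points lie in this disk, and no smaller disk contains both endpoints, so this is the minimum enclosing circle.
Diameter = 2r = 2√(50.5) ≈ 14.213.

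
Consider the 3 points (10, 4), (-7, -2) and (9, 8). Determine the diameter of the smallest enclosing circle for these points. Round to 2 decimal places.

18.87

Call the three points A, B, C in the order given.
Side lengths²: AB² = 325, AC² = 17, BC² = 356.
Since BC² = 356 ≥ 325 + 17 = 342, the angle opposite BC is not acute, so the smallest enclosing circle has BC as diameter.
Centre = midpoint of BC = (1, 3), r² = 356/4 = 89.
Diameter = 2r = 2√89 ≈ 18.87.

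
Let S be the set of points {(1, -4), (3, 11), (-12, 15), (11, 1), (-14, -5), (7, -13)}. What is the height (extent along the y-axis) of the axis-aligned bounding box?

max y = 15, min y = -13, so height = 28.

28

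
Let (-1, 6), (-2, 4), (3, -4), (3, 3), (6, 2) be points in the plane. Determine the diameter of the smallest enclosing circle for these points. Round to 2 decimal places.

10.77

By Welzl's lemma the MEC is supported by two points (diametrically opposite) or three points (on a circumcircle).
The farthest pair is (-1, 6)–(3, -4) with squared distance 116. The circle on this segment as diameter has centre (1, 1) and r² = 116/4 = 29.
Check (-2, 4): distance² to centre = 18 ≤ 29, so it lies inside.
All remaining points lie in this disk, and no smaller disk contains both endpoints, so this is the minimum enclosing circle.
Diameter = 2r = 2√29 ≈ 10.77.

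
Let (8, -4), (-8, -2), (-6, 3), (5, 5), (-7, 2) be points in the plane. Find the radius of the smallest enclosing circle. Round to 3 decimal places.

The minimum enclosing circle of a finite set is fixed by two of the points (as a diameter) or three (as a circumcircle).
The minimum enclosing circle is determined by three boundary points: (8, -4), (-8, -2), (5, 5).
Their circumcentre is (4/23, -37/23) with r² = 35425/529.
The farthest remaining point (-7, 2) is at distance² 34114/529 ≤ 35425/529.
r = √(35425/529) ≈ 8.183.

8.183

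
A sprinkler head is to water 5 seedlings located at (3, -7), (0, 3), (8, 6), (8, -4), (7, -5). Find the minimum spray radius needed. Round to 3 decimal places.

The minimum enclosing circle of a finite set is fixed by two of the points (as a diameter) or three (as a circumcircle).
The farthest pair is (3, -7)–(8, 6) with squared distance 194. The circle on this segment as diameter has centre (5.5, -0.5) and r² = 194/4 = 48.5.
Check (0, 3): distance² to centre = 42.5 ≤ 48.5, so it lies inside.
All remaining points lie in this disk, and no smaller disk contains both endpoints, so this is the minimum enclosing circle.
r = √(48.5) ≈ 6.964.

6.964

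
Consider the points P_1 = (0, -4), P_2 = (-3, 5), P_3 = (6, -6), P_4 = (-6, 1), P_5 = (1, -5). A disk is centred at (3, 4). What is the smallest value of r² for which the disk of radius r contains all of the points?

The required radius is the distance from (3, 4) to the farthest point.
Squared distances: 73, 37, 109, 90, 85.
Maximum is 109, attained at P_3.

109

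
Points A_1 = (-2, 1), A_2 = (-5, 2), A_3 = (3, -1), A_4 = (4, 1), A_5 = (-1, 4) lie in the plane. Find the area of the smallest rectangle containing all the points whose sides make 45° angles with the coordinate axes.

44

In coordinates u = x + y, v = x − y the rectangle is axis-aligned; the map (x,y)→(u,v) scales areas by 2.
u-values: -1, -3, 2, 5, 3; range = 5 − (-3) = 8.
v-values: -3, -7, 4, 3, -5; range = 4 − (-7) = 11.
Area = (8 × 11) / 2 = 44.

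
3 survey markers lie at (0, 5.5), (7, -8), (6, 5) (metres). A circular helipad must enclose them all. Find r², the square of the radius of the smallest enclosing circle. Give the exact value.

57.8125

Call the three points A, B, C in the order given.
Side lengths²: AB² = 231.25, AC² = 36.25, BC² = 170.
Since AB² = 231.25 ≥ 170 + 36.25 = 206.25, the angle opposite AB is not acute, so the smallest enclosing circle has AB as diameter.
Centre = midpoint of AB = (3.5, -1.25), r² = 231.25/4 = 57.8125.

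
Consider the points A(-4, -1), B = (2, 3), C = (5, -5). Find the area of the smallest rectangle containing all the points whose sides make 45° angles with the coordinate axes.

In coordinates u = x + y, v = x − y the rectangle is axis-aligned; the map (x,y)→(u,v) scales areas by 2.
u-values: -5, 5, 0; range = 5 − (-5) = 10.
v-values: -3, -1, 10; range = 10 − (-3) = 13.
Area = (10 × 13) / 2 = 65.

65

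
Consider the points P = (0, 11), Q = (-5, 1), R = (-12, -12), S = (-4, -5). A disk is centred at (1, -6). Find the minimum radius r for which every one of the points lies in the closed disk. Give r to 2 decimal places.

The required radius is the distance from (1, -6) to the farthest point.
Squared distances: 290, 85, 205, 26.
Maximum is 290, attained at P.
r = √290 ≈ 17.03.

17.03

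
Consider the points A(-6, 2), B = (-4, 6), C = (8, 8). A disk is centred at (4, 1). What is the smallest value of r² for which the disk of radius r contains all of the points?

101

The required radius is the distance from (4, 1) to the farthest point.
Squared distances: 101, 89, 65.
Maximum is 101, attained at A.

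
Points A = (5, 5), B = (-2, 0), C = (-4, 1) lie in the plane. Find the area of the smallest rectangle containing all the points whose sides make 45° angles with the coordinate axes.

32.5

In coordinates u = x + y, v = x − y the rectangle is axis-aligned; the map (x,y)→(u,v) scales areas by 2.
u-values: 10, -2, -3; range = 10 − (-3) = 13.
v-values: 0, -2, -5; range = 0 − (-5) = 5.
Area = (13 × 5) / 2 = 32.5.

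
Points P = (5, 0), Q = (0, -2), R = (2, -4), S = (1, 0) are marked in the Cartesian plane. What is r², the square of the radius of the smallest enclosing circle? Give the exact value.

725/98

By Welzl's lemma the MEC is supported by two points (diametrically opposite) or three points (on a circumcircle).
The minimum enclosing circle is determined by three boundary points: P, Q, R.
Their circumcentre is (37/14, -19/14) with r² = 725/98.
The farthest remaining point S is at distance² 445/98 ≤ 725/98.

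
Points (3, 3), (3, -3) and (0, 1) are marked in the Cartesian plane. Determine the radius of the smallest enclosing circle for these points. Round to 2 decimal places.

Call the three points A, B, C in the order given.
Side lengths²: AB² = 36, AC² = 13, BC² = 25.
Since AB² = 36 < 25 + 13 = 38, the triangle is acute, so the smallest enclosing circle is the circumcircle.
Circumcentre = (17/6, 0), r² = 325/36.
r = √(325/36) ≈ 3.00.

3.00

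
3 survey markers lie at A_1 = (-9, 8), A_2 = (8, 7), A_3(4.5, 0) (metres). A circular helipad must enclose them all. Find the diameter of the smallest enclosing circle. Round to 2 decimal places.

Side lengths²: A_1A_2² = 290, A_1A_3² = 246.25, A_2A_3² = 61.25.
Since A_1A_2² = 290 < 246.25 + 61.25 = 307.5, the triangle is acute, so the smallest enclosing circle is the circumcircle.
Circumcentre = (-15/28, 193/28), r² = 28565/392.
Diameter = 2r = 2√(28565/392) ≈ 17.07.

17.07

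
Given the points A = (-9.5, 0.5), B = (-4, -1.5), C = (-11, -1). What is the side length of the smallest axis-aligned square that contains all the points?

7

The bounding box has width 7 and height 2.
An axis-aligned square enclosing the set must have side ≥ max(width, height).
So the minimum side is max(7, 2) = 7.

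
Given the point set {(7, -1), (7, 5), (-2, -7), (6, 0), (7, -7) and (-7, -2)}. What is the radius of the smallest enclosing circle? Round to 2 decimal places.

8.31

The minimum enclosing circle of a finite set is fixed by two of the points (as a diameter) or three (as a circumcircle).
The minimum enclosing circle is determined by three boundary points: (7, 5), (7, -7), (-7, -2).
Their circumcentre is (1.25, -1) with r² = 69.0625.
The farthest remaining point (-2, -7) is at distance² 46.5625 ≤ 69.0625.
r = √(69.0625) ≈ 8.31.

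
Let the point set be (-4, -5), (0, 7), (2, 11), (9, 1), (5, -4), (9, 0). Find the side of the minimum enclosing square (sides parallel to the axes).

16

The bounding box has width 13 and height 16.
An axis-aligned square enclosing the set must have side ≥ max(width, height).
So the minimum side is max(13, 16) = 16.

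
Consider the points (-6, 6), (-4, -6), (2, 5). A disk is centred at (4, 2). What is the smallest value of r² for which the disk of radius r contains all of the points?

The required radius is the distance from (4, 2) to the farthest point.
Squared distances: 116, 128, 13.
Maximum is 128, attained at (-4, -6).

128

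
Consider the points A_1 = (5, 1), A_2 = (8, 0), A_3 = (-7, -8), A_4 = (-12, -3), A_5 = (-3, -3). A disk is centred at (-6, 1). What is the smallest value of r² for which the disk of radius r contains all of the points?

197

The required radius is the distance from (-6, 1) to the farthest point.
Squared distances: 121, 197, 82, 52, 25.
Maximum is 197, attained at A_2.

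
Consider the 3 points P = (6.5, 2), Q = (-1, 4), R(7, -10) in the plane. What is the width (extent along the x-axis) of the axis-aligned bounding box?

max x = 7, min x = -1, so width = 8.

8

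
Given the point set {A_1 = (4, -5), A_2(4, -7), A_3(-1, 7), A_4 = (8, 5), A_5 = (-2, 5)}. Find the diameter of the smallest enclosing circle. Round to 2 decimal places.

The minimum enclosing circle is determined by three boundary points: A_2, A_3, A_4.
Their circumcentre is (129/58, 15/58) with r² = 93925/1682.
The farthest remaining point A_5 is at distance² 67825/1682 ≤ 93925/1682.
Diameter = 2r = 2√(93925/1682) ≈ 14.95.

14.95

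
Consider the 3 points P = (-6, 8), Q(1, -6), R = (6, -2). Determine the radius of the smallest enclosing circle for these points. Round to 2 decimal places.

7.99

Side lengths²: PQ² = 245, PR² = 244, QR² = 41.
Since PQ² = 245 < 244 + 41 = 285, the triangle is acute, so the smallest enclosing circle is the circumcircle.
Circumcentre = (-15/14, 12/7), r² = 12505/196.
r = √(12505/196) ≈ 7.99.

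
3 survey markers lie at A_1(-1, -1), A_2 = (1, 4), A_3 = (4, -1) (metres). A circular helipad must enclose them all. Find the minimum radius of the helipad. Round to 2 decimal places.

Side lengths²: A_1A_2² = 29, A_1A_3² = 25, A_2A_3² = 34.
Since A_2A_3² = 34 < 29 + 25 = 54, the triangle is acute, so the smallest enclosing circle is the circumcircle.
Circumcentre = (1.5, 0.9), r² = 9.86.
r = √(9.86) ≈ 3.14.

3.14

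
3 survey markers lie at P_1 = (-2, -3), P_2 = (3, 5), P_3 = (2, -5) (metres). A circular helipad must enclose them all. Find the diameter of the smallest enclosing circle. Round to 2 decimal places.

10.10

Side lengths²: P_1P_2² = 89, P_1P_3² = 20, P_2P_3² = 101.
Since P_2P_3² = 101 < 89 + 20 = 109, the triangle is acute, so the smallest enclosing circle is the circumcircle.
Circumcentre = (85/42, 1/21), r² = 44945/1764.
Diameter = 2r = 2√(44945/1764) ≈ 10.10.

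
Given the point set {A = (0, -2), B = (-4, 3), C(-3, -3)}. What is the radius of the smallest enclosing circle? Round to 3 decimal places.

Side lengths²: AB² = 41, AC² = 10, BC² = 37.
Since AB² = 41 < 37 + 10 = 47, the triangle is acute, so the smallest enclosing circle is the circumcircle.
Circumcentre = (-91/38, 7/38), r² = 7585/722.
r = √(7585/722) ≈ 3.241.

3.241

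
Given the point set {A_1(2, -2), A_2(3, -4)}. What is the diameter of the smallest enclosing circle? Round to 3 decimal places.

The smallest circle enclosing two points has them as diameter endpoints.
Centre = midpoint = (2.5, -3); r² = |A_1A_2|²/4 = 5/4 = 1.25.
Diameter = 2r = 2√(1.25) ≈ 2.236.

2.236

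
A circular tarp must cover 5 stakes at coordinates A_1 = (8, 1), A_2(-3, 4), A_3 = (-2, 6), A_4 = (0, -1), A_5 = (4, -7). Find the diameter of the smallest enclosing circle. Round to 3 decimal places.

14.318

A smallest enclosing disk is always determined by at most three of the input points on its boundary.
The farthest pair is A_3–A_5 with squared distance 205. The circle on this segment as diameter has centre (1, -0.5) and r² = 205/4 = 51.25.
Check A_1: distance² to centre = 51.25 ≤ 51.25, so it lies inside.
All remaining points lie in this disk, and no smaller disk contains both endpoints, so this is the minimum enclosing circle.
Diameter = 2r = 2√(51.25) ≈ 14.318.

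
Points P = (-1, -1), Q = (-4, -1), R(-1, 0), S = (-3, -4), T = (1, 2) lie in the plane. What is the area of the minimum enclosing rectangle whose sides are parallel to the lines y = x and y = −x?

20

In coordinates u = x + y, v = x − y the rectangle is axis-aligned; the map (x,y)→(u,v) scales areas by 2.
u-values: -2, -5, -1, -7, 3; range = 3 − (-7) = 10.
v-values: 0, -3, -1, 1, -1; range = 1 − (-3) = 4.
Area = (10 × 4) / 2 = 20.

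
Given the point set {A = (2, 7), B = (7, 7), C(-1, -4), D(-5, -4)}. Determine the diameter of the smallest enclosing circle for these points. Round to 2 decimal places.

A smallest enclosing disk is always determined by at most three of the input points on its boundary.
The farthest pair is B–D with squared distance 265. The circle on this segment as diameter has centre (1, 1.5) and r² = 265/4 = 66.25.
Check A: distance² to centre = 31.25 ≤ 66.25, so it lies inside.
All remaining points lie in this disk, and no smaller disk contains both endpoints, so this is the minimum enclosing circle.
Diameter = 2r = 2√(66.25) ≈ 16.28.

16.28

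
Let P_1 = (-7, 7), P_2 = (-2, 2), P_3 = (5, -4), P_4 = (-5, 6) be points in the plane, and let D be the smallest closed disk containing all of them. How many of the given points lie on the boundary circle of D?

2

By Welzl's lemma the MEC is supported by two points (diametrically opposite) or three points (on a circumcircle).
The farthest pair is P_1–P_3 with squared distance 265. The circle on this segment as diameter has centre (-1, 1.5) and r² = 265/4 = 66.25.
Check P_2: distance² to centre = 1.25 ≤ 66.25, so it lies inside.
All remaining points lie in this disk, and no smaller disk contains both endpoints, so this is the minimum enclosing circle.
The points at distance exactly r from the centre are P_1, P_3 — 2 points.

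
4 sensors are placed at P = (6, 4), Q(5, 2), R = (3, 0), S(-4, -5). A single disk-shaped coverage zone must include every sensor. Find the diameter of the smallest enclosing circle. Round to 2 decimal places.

A smallest enclosing disk is always determined by at most three of the input points on its boundary.
The farthest pair is P–S with squared distance 181. The circle on this segment as diameter has centre (1, -0.5) and r² = 181/4 = 45.25.
Check Q: distance² to centre = 22.25 ≤ 45.25, so it lies inside.
All remaining points lie in this disk, and no smaller disk contains both endpoints, so this is the minimum enclosing circle.
Diameter = 2r = 2√(45.25) ≈ 13.45.

13.45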